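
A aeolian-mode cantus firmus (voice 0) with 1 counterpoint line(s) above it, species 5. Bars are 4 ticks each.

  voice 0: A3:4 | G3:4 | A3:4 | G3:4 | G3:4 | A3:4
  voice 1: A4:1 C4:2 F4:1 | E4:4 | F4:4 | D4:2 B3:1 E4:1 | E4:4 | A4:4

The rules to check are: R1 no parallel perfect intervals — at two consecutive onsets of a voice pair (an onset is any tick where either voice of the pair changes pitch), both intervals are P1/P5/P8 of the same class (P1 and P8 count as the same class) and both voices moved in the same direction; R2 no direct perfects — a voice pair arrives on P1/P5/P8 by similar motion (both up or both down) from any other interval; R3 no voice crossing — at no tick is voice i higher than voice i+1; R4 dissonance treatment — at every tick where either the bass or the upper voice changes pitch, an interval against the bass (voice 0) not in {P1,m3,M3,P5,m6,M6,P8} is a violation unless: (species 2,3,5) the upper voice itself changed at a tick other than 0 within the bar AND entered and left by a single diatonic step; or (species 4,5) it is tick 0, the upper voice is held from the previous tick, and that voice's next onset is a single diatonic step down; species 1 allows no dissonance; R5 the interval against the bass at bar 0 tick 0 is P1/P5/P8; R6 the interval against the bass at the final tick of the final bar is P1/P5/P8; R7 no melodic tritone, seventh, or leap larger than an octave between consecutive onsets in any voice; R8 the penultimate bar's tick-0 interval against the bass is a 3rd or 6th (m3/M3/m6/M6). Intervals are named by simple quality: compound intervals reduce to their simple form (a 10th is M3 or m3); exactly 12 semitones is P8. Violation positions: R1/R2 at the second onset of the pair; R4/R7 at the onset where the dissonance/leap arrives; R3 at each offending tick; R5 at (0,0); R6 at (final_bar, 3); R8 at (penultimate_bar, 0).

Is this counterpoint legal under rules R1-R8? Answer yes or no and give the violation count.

No (2 violations)

bar 0: v0=A3 v1=A4 (P8)
bar 1: v0=G3 v1=E4 (M6)
bar 2: v0=A3 v1=F4 (m6)
bar 3: v0=G3 v1=D4 (P5)
bar 4: v0=G3 v1=E4 (M6)
bar 5: v0=A3 v1=A4 (P8)
  R2 @ bar3.0: A3/F4 m6 -> G3/D4 P5 similar
  R2 @ bar5.0: G3/E4 M6 -> A3/A4 P8 similar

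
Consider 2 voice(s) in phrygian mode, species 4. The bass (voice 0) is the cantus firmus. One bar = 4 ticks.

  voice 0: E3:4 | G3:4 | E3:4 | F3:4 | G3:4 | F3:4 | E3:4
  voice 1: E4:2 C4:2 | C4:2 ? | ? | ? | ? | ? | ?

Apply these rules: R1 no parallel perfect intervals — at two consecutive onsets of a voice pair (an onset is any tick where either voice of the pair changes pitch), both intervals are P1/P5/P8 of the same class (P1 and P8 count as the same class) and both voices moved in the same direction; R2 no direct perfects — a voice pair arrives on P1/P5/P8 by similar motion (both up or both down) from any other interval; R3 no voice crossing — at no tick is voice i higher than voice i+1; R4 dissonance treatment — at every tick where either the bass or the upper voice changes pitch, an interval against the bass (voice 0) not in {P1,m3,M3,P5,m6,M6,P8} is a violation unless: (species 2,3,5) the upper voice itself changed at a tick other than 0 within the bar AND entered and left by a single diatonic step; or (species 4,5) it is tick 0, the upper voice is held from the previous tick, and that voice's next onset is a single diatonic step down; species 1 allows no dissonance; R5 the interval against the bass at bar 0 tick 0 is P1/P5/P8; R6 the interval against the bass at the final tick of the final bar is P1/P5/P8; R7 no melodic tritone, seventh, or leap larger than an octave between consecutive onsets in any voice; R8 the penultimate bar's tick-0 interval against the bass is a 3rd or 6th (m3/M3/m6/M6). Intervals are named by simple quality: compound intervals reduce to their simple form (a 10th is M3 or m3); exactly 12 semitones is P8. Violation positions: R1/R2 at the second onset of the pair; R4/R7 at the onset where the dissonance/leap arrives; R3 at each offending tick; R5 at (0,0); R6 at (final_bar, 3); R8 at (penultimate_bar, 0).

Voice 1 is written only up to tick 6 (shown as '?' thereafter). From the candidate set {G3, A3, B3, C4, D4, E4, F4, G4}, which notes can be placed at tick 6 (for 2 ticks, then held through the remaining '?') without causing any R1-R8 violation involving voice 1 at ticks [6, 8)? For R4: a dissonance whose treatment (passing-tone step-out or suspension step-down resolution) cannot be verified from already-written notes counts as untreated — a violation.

{B3, C4, D4, E4, G3, G4}

G3: legal
A3: violates R4
B3: legal
C4: legal
D4: legal
E4: legal
F4: violates R4
G4: legal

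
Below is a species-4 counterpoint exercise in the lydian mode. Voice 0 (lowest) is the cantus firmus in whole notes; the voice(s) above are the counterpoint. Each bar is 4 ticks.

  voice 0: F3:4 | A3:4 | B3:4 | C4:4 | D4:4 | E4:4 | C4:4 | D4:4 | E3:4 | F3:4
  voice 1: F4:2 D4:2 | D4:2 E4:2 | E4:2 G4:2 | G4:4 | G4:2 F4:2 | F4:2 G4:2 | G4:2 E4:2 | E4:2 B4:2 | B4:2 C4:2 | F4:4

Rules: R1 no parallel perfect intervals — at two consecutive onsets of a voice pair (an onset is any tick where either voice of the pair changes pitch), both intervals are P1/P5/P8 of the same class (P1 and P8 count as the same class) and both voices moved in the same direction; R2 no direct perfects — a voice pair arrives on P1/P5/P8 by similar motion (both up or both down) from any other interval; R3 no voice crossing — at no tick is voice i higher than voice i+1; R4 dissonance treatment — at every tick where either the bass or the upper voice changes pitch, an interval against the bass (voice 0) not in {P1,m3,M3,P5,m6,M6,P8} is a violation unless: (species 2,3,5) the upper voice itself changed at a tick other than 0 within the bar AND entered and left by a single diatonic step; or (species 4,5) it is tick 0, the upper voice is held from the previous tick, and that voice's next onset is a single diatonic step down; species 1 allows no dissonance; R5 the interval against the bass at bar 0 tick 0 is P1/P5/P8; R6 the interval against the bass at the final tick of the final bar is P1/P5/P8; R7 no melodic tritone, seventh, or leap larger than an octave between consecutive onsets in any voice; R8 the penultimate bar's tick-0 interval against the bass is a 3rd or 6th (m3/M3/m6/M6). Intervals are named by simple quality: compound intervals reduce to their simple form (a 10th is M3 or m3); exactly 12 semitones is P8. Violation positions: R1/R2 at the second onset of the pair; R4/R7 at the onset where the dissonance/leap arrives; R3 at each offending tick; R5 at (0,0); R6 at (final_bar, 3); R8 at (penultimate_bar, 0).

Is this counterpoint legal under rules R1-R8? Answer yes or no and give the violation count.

bar 0: v0=F3 v1=F4 (P8)
bar 1: v0=A3 v1=D4 (P4)
bar 2: v0=B3 v1=E4 (P4)
bar 3: v0=C4 v1=G4 (P5)
bar 4: v0=D4 v1=G4 (P4)
bar 5: v0=E4 v1=F4 (m2)
bar 6: v0=C4 v1=G4 (P5)
bar 7: v0=D4 v1=E4 (M2)
bar 8: v0=E3 v1=B4 (P5)
bar 9: v0=F3 v1=F4 (P8)
  R4 @ bar1.0: A3/D4 P4 untreated
  R4 @ bar2.0: B3/E4 P4 untreated
  R4 @ bar5.0: E4/F4 m2 untreated
  R4 @ bar7.0: D4/E4 M2 untreated
  R7 @ bar8.0: D4->E3 leap 10st
  R8 @ bar8.0: penult P5 not 3rd/6th
  R7 @ bar8.2: B4->C4 leap 11st
  R2 @ bar9.0: E3/C4 m6 -> F3/F4 P8 similar

No (8 violations)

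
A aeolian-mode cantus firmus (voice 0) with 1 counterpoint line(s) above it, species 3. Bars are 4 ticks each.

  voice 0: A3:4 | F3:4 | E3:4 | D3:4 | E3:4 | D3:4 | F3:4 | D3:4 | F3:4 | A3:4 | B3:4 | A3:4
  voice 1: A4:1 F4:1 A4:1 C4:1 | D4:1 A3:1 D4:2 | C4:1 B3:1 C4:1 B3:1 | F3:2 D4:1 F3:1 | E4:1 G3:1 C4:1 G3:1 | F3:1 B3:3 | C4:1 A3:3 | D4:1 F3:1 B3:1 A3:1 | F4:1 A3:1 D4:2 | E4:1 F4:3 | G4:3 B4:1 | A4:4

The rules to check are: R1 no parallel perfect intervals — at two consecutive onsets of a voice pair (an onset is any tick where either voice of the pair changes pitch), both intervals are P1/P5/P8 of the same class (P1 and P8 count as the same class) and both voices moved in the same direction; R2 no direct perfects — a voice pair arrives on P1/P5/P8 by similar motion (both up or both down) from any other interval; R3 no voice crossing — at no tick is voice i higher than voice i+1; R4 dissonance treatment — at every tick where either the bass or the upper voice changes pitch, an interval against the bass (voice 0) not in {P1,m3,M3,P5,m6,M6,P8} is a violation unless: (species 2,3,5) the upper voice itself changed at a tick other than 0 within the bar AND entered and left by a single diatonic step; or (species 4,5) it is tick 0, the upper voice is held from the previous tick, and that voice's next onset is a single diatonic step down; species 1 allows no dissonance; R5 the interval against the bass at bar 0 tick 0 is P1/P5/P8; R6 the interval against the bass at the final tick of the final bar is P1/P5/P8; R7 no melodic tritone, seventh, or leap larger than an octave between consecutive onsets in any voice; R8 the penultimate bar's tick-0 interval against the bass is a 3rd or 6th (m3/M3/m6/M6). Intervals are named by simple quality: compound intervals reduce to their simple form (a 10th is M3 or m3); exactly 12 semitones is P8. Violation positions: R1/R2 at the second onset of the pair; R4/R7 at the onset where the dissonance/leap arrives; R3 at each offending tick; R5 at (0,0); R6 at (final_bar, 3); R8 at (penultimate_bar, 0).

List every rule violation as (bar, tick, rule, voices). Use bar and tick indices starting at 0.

(3, 0, R7, (1,))
(4, 0, R2, (0, 1))
(4, 0, R7, (1,))
(5, 1, R7, (1,))
(6, 0, R2, (0, 1))
(7, 2, R7, (1,))
(8, 0, R2, (0, 1))
(9, 0, R2, (0, 1))
(11, 0, R1, (0, 1))

bar 0: v0=A3 v1=A4 downbeat P8
bar 1: v0=F3 v1=D4 downbeat M6
bar 2: v0=E3 v1=C4 downbeat m6
bar 3: v0=D3 v1=F3 downbeat m3
bar 4: v0=E3 v1=E4 downbeat P8
bar 5: v0=D3 v1=F3 downbeat m3
bar 6: v0=F3 v1=C4 downbeat P5
bar 7: v0=D3 v1=D4 downbeat P8
bar 8: v0=F3 v1=F4 downbeat P8
bar 9: v0=A3 v1=E4 downbeat P5
bar 10: v0=B3 v1=G4 downbeat m6
bar 11: v0=A3 v1=A4 downbeat P8
  -> R7 @ bar 3 tick 0 v(1,): B3->F3 leap 6st
  -> R2 @ bar 4 tick 0 v(0, 1): D3/F3 m3 -> E3/E4 P8 similar
  -> R7 @ bar 4 tick 0 v(1,): F3->E4 leap 11st
  -> R7 @ bar 5 tick 1 v(1,): F3->B3 leap 6st
  -> R2 @ bar 6 tick 0 v(0, 1): D3/B3 M6 -> F3/C4 P5 similar
  -> R7 @ bar 7 tick 2 v(1,): F3->B3 leap 6st
  -> R2 @ bar 8 tick 0 v(0, 1): D3/A3 P5 -> F3/F4 P8 similar
  -> R2 @ bar 9 tick 0 v(0, 1): F3/D4 M6 -> A3/E4 P5 similar
  -> R1 @ bar 11 tick 0 v(0, 1): B3/B4 P8 -> A3/A4 P8 similar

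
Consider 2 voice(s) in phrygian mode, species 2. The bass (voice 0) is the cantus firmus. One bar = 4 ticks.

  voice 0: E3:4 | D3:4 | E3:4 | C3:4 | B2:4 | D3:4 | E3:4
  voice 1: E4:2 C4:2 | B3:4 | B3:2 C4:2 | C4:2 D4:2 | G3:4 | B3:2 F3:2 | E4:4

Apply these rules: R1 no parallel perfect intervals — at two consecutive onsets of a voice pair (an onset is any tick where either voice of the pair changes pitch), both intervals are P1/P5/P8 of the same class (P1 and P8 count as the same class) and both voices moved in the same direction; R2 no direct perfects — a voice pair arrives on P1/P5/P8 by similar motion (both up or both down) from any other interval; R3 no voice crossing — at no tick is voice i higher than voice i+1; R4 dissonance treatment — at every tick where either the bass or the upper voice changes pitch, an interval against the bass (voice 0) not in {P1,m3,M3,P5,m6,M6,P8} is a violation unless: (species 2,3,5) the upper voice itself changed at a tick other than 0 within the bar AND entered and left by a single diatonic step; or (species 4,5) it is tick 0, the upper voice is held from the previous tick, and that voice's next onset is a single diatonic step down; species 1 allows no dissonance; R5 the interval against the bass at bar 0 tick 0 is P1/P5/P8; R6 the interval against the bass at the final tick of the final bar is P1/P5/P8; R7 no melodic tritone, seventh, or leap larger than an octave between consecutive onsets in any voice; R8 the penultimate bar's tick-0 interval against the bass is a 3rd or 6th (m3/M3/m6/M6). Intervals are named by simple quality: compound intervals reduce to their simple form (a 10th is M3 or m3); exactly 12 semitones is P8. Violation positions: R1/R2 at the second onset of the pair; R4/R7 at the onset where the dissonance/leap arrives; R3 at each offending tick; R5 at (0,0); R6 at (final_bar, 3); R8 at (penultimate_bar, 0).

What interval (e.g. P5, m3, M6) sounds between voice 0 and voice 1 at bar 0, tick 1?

voice 0=E3 voice 1=E4 -> P8

P8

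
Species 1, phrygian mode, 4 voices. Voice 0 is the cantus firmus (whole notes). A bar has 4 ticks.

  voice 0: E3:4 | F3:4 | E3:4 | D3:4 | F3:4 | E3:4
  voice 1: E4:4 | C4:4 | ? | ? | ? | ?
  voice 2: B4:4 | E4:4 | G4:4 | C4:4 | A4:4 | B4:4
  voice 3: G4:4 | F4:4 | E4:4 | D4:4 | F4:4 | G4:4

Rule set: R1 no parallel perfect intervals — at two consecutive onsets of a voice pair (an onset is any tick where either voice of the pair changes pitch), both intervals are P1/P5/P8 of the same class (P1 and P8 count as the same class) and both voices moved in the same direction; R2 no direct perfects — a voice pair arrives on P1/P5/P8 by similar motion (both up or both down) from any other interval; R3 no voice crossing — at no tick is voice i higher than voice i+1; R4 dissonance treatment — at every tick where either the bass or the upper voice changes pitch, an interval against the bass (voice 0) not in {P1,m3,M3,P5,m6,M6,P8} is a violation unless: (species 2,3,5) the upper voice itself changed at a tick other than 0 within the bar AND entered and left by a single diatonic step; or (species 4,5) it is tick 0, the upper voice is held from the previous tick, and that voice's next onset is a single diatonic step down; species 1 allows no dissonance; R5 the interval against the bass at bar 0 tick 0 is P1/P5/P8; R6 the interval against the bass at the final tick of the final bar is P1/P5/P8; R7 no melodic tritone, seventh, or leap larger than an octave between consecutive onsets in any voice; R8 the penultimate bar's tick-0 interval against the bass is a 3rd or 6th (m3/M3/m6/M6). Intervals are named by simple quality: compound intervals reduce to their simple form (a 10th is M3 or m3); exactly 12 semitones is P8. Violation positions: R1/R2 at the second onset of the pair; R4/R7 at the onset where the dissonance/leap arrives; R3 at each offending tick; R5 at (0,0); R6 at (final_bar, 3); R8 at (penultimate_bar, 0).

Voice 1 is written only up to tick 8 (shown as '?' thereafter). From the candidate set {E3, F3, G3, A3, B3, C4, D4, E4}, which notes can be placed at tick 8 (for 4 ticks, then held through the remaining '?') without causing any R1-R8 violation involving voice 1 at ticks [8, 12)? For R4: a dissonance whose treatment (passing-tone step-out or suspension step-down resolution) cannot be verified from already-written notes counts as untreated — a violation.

{C4, E4, G3}

E3: violates R2
F3: violates R4
G3: legal
A3: violates R2,R4
B3: violates R1
C4: legal
D4: violates R4
E4: legal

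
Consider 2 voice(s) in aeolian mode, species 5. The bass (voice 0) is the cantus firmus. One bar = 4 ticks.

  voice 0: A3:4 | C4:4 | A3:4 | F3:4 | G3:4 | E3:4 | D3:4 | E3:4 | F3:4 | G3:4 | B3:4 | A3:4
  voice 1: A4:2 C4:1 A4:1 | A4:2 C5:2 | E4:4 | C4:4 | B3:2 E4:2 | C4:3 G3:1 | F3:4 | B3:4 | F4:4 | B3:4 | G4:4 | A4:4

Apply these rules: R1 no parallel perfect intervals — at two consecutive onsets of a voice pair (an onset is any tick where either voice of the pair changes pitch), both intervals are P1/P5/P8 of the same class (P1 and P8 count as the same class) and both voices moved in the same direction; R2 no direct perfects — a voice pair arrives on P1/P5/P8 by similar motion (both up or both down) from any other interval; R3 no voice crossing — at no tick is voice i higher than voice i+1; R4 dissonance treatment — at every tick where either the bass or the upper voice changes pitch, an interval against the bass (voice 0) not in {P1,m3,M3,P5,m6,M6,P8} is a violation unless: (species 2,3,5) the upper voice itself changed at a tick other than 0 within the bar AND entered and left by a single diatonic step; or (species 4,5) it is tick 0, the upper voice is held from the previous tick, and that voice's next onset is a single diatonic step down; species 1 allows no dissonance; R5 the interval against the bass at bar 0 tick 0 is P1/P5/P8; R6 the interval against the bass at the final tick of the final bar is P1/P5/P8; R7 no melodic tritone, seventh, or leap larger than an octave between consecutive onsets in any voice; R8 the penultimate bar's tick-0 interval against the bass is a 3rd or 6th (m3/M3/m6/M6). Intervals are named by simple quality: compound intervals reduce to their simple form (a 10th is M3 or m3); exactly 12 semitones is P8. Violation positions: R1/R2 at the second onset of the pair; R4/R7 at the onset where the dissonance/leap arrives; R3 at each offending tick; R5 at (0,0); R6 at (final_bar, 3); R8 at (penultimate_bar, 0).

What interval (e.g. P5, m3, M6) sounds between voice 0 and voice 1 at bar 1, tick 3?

P8

voice 0=C4 voice 1=C5 -> P8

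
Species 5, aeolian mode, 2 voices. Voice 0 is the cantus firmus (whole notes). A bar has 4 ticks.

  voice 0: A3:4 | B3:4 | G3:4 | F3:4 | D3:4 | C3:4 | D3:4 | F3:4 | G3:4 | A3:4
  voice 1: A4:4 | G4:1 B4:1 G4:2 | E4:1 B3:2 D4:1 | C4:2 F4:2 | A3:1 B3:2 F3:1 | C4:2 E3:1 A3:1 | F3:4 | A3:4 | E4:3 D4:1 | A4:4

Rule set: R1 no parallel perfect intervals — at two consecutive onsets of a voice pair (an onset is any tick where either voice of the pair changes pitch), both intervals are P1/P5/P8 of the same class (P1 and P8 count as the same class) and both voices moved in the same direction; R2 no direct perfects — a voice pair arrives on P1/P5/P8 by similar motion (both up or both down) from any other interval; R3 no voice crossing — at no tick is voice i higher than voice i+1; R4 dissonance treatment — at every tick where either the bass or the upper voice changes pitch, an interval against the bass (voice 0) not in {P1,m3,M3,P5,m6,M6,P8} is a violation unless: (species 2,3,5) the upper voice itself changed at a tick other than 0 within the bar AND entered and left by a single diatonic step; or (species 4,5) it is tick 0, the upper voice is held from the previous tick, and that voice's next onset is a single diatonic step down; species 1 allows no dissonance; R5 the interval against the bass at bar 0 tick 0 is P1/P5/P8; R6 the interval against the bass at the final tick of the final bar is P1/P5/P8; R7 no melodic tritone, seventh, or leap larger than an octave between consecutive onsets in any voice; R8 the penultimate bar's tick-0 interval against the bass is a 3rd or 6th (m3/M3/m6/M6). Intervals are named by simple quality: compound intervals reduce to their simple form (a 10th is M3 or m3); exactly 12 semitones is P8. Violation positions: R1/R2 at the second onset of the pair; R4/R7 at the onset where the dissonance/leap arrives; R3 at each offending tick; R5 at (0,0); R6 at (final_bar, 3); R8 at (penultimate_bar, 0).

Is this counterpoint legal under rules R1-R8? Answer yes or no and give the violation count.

bar 0: v0=A3 v1=A4 (P8)
bar 1: v0=B3 v1=G4 (m6)
bar 2: v0=G3 v1=E4 (M6)
bar 3: v0=F3 v1=C4 (P5)
bar 4: v0=D3 v1=A3 (P5)
bar 5: v0=C3 v1=C4 (P8)
bar 6: v0=D3 v1=F3 (m3)
bar 7: v0=F3 v1=A3 (M3)
bar 8: v0=G3 v1=E4 (M6)
bar 9: v0=A3 v1=A4 (P8)
  R1 @ bar3.0: G3/D4 P5 -> F3/C4 P5 similar
  R2 @ bar4.0: F3/F4 P8 -> D3/A3 P5 similar
  R7 @ bar4.3: B3->F3 leap 6st
  R2 @ bar9.0: G3/D4 P5 -> A3/A4 P8 similar

No (4 violations)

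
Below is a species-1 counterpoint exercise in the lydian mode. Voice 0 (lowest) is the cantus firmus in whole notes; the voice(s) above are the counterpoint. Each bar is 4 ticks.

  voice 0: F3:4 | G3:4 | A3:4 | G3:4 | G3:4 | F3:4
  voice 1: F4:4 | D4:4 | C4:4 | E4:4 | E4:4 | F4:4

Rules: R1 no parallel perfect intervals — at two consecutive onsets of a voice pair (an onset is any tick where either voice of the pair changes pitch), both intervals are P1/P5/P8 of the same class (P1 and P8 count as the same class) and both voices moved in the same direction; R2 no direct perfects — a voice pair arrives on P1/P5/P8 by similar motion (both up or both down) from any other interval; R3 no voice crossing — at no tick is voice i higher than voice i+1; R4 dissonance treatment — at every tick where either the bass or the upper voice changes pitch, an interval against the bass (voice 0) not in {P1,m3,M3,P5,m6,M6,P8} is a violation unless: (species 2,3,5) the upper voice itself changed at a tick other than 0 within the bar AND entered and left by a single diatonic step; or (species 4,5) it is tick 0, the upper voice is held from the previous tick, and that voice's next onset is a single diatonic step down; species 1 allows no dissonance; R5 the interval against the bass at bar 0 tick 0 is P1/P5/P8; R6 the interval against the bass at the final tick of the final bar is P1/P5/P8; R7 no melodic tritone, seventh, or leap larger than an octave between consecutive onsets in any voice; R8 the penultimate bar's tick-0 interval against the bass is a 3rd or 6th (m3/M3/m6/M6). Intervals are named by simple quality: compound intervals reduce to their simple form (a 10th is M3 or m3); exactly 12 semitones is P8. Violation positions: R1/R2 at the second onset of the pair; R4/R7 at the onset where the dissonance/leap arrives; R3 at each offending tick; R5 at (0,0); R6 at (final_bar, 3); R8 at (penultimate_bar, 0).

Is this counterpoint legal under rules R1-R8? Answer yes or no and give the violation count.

Yes (0 violations)

bar 0: v0=F3 v1=F4 (P8)
bar 1: v0=G3 v1=D4 (P5)
bar 2: v0=A3 v1=C4 (m3)
bar 3: v0=G3 v1=E4 (M6)
bar 4: v0=G3 v1=E4 (M6)
bar 5: v0=F3 v1=F4 (P8)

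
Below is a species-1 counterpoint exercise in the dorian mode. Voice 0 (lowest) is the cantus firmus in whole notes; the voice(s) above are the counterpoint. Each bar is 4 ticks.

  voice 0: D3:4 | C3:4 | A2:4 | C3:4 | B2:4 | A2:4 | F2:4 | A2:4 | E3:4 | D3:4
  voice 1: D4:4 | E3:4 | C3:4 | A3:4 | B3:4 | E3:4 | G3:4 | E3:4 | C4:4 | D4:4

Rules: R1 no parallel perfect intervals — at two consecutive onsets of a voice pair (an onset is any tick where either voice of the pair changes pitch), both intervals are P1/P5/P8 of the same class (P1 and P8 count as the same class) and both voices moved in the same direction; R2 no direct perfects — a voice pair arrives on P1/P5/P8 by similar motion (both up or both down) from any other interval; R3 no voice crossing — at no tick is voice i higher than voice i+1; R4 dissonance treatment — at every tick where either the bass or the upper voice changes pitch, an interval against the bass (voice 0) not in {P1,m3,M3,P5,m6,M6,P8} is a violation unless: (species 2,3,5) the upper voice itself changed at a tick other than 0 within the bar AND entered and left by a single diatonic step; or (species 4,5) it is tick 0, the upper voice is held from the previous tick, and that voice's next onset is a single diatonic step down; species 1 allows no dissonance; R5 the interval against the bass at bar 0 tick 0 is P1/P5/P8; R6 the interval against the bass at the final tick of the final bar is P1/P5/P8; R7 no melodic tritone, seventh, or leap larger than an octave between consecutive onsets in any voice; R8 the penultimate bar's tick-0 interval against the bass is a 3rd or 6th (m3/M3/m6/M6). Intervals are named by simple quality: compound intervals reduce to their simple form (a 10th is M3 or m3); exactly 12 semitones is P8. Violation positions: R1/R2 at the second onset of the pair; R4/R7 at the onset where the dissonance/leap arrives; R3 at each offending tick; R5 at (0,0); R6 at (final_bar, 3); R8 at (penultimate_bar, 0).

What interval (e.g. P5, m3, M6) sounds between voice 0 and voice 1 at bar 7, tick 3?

voice 0=A2 voice 1=E3 -> P5

P5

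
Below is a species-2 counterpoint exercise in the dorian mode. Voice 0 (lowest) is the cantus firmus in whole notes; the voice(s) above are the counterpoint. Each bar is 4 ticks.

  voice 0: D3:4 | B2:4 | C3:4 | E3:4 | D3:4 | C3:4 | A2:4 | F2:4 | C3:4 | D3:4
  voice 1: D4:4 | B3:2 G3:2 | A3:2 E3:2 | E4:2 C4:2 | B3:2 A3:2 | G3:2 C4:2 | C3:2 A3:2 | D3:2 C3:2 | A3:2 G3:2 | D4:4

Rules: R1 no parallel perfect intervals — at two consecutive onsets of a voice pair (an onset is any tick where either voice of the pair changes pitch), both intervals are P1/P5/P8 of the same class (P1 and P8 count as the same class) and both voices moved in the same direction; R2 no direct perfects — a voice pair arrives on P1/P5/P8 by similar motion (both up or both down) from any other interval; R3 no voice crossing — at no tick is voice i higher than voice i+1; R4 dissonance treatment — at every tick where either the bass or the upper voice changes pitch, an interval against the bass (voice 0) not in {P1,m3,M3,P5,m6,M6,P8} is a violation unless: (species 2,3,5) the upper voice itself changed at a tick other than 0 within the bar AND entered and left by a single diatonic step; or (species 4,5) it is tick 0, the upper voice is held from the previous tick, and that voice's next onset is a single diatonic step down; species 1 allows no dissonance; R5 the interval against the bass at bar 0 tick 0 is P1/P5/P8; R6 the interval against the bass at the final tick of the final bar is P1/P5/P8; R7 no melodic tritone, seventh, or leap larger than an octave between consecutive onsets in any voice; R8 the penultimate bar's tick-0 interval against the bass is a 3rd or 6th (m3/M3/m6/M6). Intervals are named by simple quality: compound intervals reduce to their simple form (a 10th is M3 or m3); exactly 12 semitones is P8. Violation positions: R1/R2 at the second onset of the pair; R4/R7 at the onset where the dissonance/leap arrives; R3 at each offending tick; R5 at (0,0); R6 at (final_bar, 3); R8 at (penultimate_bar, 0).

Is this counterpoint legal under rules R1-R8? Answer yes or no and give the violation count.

bar 0: v0=D3 v1=D4 (P8)
bar 1: v0=B2 v1=B3 (P8)
bar 2: v0=C3 v1=A3 (M6)
bar 3: v0=E3 v1=E4 (P8)
bar 4: v0=D3 v1=B3 (M6)
bar 5: v0=C3 v1=G3 (P5)
bar 6: v0=A2 v1=C3 (m3)
bar 7: v0=F2 v1=D3 (M6)
bar 8: v0=C3 v1=A3 (M6)
bar 9: v0=D3 v1=D4 (P8)
  R1 @ bar1.0: D3/D4 P8 -> B2/B3 P8 similar
  R2 @ bar3.0: C3/E3 M3 -> E3/E4 P8 similar
  R1 @ bar5.0: D3/A3 P5 -> C3/G3 P5 similar
  R2 @ bar9.0: C3/G3 P5 -> D3/D4 P8 similar

No (4 violations)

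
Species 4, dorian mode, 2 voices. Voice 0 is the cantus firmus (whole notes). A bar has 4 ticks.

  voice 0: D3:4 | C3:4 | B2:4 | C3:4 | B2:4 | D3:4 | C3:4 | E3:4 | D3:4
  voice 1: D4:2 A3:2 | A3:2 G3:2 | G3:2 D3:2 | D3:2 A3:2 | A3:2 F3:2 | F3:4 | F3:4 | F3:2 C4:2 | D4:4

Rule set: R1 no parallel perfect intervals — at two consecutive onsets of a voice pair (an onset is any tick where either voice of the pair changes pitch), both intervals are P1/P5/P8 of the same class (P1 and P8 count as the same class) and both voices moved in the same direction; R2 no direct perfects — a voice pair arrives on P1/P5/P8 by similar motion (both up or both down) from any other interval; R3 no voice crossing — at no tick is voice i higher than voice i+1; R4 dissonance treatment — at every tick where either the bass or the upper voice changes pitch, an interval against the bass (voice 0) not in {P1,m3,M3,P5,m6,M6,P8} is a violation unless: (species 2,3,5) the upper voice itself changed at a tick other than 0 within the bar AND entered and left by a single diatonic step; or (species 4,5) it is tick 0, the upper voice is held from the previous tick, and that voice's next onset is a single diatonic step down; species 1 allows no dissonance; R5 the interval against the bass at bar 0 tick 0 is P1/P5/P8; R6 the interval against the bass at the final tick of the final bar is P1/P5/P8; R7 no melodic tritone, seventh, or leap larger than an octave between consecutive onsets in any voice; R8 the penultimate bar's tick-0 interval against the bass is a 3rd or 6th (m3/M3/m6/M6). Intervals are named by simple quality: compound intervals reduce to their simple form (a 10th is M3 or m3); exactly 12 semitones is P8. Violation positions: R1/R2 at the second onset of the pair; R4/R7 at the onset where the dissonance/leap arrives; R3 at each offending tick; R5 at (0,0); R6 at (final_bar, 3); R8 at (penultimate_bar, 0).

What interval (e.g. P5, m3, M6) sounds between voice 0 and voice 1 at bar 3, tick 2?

voice 0=C3 voice 1=A3 -> M6

M6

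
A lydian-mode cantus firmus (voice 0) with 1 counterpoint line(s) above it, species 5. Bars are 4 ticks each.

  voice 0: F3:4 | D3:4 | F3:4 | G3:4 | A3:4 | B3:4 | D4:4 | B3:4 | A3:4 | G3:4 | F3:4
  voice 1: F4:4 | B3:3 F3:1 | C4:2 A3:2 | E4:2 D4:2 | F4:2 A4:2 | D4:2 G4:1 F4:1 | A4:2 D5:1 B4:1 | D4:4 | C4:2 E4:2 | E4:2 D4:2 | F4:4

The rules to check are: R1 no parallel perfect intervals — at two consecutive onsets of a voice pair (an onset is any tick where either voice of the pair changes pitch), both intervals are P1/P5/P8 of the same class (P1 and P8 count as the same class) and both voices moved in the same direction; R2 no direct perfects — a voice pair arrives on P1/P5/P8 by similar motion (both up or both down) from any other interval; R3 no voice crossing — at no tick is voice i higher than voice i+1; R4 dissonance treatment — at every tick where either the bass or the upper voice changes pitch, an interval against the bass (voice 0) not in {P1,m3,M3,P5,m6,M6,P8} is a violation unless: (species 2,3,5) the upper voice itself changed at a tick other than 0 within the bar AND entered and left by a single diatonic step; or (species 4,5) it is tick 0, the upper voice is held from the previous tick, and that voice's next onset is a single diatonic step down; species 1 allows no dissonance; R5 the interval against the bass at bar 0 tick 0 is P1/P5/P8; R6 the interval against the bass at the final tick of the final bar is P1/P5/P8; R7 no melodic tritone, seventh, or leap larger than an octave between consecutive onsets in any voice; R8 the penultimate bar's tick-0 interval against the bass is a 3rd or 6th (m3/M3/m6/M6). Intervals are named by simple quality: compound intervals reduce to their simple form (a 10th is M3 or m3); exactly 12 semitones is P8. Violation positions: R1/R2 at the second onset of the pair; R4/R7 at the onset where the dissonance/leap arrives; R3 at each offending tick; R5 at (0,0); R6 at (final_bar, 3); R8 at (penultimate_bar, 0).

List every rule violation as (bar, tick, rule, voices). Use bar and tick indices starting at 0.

bar 0: v0=F3 v1=F4 downbeat P8
bar 1: v0=D3 v1=B3 downbeat M6
bar 2: v0=F3 v1=C4 downbeat P5
bar 3: v0=G3 v1=E4 downbeat M6
bar 4: v0=A3 v1=F4 downbeat m6
bar 5: v0=B3 v1=D4 downbeat m3
bar 6: v0=D4 v1=A4 downbeat P5
bar 7: v0=B3 v1=D4 downbeat m3
bar 8: v0=A3 v1=C4 downbeat m3
bar 9: v0=G3 v1=E4 downbeat M6
bar 10: v0=F3 v1=F4 downbeat P8
  -> R7 @ bar 1 tick 0 v(1,): F4->B3 leap 6st
  -> R7 @ bar 1 tick 3 v(1,): B3->F3 leap 6st
  -> R2 @ bar 2 tick 0 v(0, 1): D3/F3 m3 -> F3/C4 P5 similar
  -> R4 @ bar 5 tick 3 v(0, 1): B3/F4 TT untreated
  -> R2 @ bar 6 tick 0 v(0, 1): B3/F4 TT -> D4/A4 P5 similar

(1, 0, R7, (1,))
(1, 3, R7, (1,))
(2, 0, R2, (0, 1))
(5, 3, R4, (0, 1))
(6, 0, R2, (0, 1))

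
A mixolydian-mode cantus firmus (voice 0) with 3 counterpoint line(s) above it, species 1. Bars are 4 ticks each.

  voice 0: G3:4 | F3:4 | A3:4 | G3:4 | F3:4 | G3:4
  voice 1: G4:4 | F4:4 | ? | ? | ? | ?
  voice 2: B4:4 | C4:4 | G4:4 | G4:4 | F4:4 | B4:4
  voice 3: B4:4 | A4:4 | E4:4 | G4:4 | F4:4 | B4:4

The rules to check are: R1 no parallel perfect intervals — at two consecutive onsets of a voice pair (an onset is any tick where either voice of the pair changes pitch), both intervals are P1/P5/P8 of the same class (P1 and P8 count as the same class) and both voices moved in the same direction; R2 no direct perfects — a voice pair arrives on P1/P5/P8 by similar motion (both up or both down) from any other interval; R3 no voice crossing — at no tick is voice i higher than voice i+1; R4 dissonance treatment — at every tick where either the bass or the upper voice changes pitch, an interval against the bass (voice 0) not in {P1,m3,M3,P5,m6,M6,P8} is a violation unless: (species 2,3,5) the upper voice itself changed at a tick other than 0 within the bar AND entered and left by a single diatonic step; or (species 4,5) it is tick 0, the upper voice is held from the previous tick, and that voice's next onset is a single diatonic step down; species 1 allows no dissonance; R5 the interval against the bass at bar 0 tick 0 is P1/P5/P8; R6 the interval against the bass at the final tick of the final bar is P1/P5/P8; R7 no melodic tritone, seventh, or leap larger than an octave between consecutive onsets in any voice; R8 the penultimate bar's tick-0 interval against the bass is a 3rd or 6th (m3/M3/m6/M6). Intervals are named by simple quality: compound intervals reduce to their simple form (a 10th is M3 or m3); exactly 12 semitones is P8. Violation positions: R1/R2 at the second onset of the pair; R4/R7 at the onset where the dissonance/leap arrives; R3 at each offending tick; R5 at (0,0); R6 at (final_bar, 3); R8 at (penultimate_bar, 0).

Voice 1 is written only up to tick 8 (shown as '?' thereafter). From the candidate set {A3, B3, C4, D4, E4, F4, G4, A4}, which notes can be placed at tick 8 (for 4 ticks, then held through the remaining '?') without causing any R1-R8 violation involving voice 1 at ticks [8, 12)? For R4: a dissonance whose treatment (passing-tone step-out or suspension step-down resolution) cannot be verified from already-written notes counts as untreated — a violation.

A3: violates R2
B3: violates R4,R7
C4: legal
D4: violates R4
E4: violates R2
F4: legal
G4: violates R2,R4
A4: violates R1,R3

{C4, F4}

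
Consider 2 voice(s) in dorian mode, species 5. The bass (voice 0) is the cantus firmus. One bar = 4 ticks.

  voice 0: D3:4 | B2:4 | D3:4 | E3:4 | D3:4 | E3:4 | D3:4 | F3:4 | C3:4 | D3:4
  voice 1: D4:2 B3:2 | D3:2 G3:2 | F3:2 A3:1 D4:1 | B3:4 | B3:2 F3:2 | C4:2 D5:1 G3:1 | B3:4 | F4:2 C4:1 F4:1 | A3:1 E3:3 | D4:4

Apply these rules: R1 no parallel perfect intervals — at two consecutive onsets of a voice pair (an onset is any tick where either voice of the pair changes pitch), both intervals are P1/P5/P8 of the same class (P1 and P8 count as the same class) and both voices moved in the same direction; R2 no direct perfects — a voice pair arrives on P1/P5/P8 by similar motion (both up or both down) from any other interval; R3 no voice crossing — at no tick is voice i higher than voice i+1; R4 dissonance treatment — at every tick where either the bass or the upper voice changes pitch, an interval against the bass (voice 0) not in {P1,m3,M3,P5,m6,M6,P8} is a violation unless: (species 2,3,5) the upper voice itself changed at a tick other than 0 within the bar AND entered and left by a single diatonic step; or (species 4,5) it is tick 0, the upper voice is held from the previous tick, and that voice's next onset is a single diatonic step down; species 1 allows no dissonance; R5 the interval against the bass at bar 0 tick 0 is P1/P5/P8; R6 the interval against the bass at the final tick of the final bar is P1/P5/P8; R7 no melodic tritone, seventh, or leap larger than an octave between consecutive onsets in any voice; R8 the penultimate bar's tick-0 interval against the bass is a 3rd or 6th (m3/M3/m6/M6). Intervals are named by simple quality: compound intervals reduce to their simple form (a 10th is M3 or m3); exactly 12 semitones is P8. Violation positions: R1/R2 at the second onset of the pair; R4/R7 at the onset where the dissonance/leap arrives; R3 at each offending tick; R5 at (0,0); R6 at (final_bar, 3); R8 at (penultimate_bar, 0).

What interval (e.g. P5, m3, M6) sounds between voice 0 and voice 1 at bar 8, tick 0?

voice 0=C3 voice 1=A3 -> M6

M6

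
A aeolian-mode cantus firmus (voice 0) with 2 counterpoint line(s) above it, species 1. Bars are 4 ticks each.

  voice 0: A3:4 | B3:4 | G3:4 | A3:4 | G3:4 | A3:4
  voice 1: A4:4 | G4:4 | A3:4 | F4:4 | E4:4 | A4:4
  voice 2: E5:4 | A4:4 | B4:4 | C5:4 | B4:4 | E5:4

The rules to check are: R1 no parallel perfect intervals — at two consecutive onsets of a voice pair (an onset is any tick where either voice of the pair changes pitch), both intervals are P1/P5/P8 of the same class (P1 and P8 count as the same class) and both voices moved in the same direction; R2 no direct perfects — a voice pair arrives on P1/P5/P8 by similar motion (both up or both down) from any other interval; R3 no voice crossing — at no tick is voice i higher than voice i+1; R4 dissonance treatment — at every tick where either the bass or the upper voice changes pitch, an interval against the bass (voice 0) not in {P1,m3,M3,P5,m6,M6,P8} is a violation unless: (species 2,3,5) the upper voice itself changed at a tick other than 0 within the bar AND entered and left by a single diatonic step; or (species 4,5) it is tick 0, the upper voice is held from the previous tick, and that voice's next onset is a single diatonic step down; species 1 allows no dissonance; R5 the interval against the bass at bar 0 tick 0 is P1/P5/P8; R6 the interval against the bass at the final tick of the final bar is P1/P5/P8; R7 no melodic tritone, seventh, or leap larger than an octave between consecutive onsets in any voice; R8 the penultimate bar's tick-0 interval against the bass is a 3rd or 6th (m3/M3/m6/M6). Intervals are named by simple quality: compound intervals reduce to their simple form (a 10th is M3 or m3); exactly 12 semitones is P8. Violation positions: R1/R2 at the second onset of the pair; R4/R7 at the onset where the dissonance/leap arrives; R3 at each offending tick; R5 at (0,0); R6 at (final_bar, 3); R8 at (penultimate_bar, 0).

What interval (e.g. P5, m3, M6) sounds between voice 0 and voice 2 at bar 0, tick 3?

P5

voice 0=A3 voice 2=E5 -> P5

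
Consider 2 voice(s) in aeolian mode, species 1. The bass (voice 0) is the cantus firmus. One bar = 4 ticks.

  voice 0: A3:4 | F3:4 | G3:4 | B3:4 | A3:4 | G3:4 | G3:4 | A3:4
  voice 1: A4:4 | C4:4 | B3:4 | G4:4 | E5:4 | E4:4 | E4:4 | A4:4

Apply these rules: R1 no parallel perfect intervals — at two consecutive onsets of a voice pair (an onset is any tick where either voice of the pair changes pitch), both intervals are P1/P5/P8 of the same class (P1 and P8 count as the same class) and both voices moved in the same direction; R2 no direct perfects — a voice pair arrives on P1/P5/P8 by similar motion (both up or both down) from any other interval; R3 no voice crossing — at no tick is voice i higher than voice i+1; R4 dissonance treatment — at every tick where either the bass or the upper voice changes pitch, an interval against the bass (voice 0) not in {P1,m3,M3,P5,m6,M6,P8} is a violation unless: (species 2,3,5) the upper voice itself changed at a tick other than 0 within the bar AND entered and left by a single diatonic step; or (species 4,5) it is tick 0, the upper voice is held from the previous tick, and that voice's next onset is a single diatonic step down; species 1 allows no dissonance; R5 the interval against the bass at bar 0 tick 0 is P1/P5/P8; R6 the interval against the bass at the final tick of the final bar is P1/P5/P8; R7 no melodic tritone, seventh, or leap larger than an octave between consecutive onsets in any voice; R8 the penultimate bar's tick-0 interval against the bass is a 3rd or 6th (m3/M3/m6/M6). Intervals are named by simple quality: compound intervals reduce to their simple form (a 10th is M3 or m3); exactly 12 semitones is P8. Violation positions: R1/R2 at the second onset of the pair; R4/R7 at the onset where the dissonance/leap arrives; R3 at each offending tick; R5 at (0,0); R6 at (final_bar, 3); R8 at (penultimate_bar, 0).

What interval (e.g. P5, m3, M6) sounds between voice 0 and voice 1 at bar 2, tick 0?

M3

voice 0=G3 voice 1=B3 -> M3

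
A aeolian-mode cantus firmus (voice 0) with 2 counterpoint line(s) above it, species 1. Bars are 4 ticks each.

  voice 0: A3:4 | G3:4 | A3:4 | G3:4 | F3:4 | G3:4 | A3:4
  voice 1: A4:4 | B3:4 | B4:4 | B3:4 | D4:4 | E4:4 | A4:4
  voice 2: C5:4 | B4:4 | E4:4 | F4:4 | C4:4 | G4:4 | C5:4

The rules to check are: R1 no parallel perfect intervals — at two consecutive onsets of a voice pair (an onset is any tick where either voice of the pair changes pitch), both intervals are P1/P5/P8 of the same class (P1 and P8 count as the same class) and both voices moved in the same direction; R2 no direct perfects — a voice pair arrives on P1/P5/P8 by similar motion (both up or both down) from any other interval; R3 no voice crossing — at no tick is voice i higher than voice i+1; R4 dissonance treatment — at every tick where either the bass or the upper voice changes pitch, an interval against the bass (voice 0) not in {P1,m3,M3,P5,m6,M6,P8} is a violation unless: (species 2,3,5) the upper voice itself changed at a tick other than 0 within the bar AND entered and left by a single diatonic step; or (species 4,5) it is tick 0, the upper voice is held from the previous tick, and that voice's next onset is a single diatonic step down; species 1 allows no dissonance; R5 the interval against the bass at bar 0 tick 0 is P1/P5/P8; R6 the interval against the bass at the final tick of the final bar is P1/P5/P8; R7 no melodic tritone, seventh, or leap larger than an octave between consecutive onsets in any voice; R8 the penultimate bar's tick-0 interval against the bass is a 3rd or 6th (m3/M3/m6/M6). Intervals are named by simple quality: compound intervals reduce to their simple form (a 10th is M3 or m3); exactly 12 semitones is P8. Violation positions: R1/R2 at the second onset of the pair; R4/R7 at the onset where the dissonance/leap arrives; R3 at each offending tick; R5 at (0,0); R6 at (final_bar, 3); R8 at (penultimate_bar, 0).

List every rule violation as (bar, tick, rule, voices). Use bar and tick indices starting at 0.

bar 0: v0=A3 v1=A4 v2=C5 downbeat m3
bar 1: v0=G3 v1=B3 v2=B4 downbeat M3
bar 2: v0=A3 v1=B4 v2=E4 downbeat P5
bar 3: v0=G3 v1=B3 v2=F4 downbeat m7
bar 4: v0=F3 v1=D4 v2=C4 downbeat P5
bar 5: v0=G3 v1=E4 v2=G4 downbeat P8
bar 6: v0=A3 v1=A4 v2=C5 downbeat m3
  -> R5 @ bar 0 tick 0 v(0, 2): opens on m3
  -> R2 @ bar 1 tick 0 v(1, 2): A4/C5 m3 -> B3/B4 P8 similar
  -> R7 @ bar 1 tick 0 v(1,): A4->B3 leap 10st
  -> R3 @ bar 2 tick 0 v(1, 2): B4 above E4
  -> R4 @ bar 2 tick 0 v(0, 1): A3/B4 M2 untreated
  -> R3 @ bar 2 tick 1 v(1, 2): B4 above E4
  -> R3 @ bar 2 tick 2 v(1, 2): B4 above E4
  -> R3 @ bar 2 tick 3 v(1, 2): B4 above E4
  -> R4 @ bar 3 tick 0 v(0, 2): G3/F4 m7 untreated
  -> R2 @ bar 4 tick 0 v(0, 2): G3/F4 m7 -> F3/C4 P5 similar
  -> R3 @ bar 4 tick 0 v(1, 2): D4 above C4
  -> R3 @ bar 4 tick 1 v(1, 2): D4 above C4
  -> R3 @ bar 4 tick 2 v(1, 2): D4 above C4
  -> R3 @ bar 4 tick 3 v(1, 2): D4 above C4
  -> R2 @ bar 5 tick 0 v(0, 2): F3/C4 P5 -> G3/G4 P8 similar
  -> R8 @ bar 5 tick 0 v(0, 2): penult P8 not 3rd/6th
  -> R2 @ bar 6 tick 0 v(0, 1): G3/E4 M6 -> A3/A4 P8 similar
  -> R6 @ bar 6 tick 3 v(0, 2): closes on m3

(0, 0, R5, (0, 2))
(1, 0, R2, (1, 2))
(1, 0, R7, (1,))
(2, 0, R3, (1, 2))
(2, 0, R4, (0, 1))
(2, 1, R3, (1, 2))
(2, 2, R3, (1, 2))
(2, 3, R3, (1, 2))
(3, 0, R4, (0, 2))
(4, 0, R2, (0, 2))
(4, 0, R3, (1, 2))
(4, 1, R3, (1, 2))
(4, 2, R3, (1, 2))
(4, 3, R3, (1, 2))
(5, 0, R2, (0, 2))
(5, 0, R8, (0, 2))
(6, 0, R2, (0, 1))
(6, 3, R6, (0, 2))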